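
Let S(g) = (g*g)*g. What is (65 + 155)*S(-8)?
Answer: -112640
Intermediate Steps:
S(g) = g³ (S(g) = g²*g = g³)
(65 + 155)*S(-8) = (65 + 155)*(-8)³ = 220*(-512) = -112640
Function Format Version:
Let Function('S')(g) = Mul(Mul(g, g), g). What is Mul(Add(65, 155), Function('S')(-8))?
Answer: -112640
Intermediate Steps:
Function('S')(g) = Pow(g, 3) (Function('S')(g) = Mul(Pow(g, 2), g) = Pow(g, 3))
Mul(Add(65, 155), Function('S')(-8)) = Mul(Add(65, 155), Pow(-8, 3)) = Mul(220, -512) = -112640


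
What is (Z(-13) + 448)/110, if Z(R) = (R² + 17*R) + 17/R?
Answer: 5131/1430 ≈ 3.5881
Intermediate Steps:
Z(R) = R² + 17*R + 17/R
(Z(-13) + 448)/110 = ((17 + (-13)²*(17 - 13))/(-13) + 448)/110 = (-(17 + 169*4)/13 + 448)*(1/110) = (-(17 + 676)/13 + 448)*(1/110) = (-1/13*693 + 448)*(1/110) = (-693/13 + 448)*(1/110) = (5131/13)*(1/110) = 5131/1430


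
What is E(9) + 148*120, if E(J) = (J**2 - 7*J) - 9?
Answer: 17769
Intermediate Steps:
E(J) = -9 + J**2 - 7*J
E(9) + 148*120 = (-9 + 9**2 - 7*9) + 148*120 = (-9 + 81 - 63) + 17760 = 9 + 17760 = 17769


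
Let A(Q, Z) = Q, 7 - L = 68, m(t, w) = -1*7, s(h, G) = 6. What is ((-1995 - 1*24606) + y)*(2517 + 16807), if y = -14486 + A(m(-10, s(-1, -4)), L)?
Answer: -794100456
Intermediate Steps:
m(t, w) = -7
L = -61 (L = 7 - 1*68 = 7 - 68 = -61)
y = -14493 (y = -14486 - 7 = -14493)
((-1995 - 1*24606) + y)*(2517 + 16807) = ((-1995 - 1*24606) - 14493)*(2517 + 16807) = ((-1995 - 24606) - 14493)*19324 = (-26601 - 14493)*19324 = -41094*19324 = -794100456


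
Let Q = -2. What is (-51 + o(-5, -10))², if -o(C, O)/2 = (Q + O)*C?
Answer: 29241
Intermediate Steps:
o(C, O) = -2*C*(-2 + O) (o(C, O) = -2*(-2 + O)*C = -2*C*(-2 + O))
(-51 + o(-5, -10))² = (-51 + 2*(-5)*(2 - 1*(-10)))² = (-51 + 2*(-5)*(2 + 10))² = (-51 + 2*(-5)*12)² = (-51 - 120)² = (-171)² = 29241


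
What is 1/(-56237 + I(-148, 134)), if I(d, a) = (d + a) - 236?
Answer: -1/56487 ≈ -1.7703e-5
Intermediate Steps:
I(d, a) = -236 + a + d (I(d, a) = (a + d) - 236 = -236 + a + d)
1/(-56237 + I(-148, 134)) = 1/(-56237 + (-236 + 134 - 148)) = 1/(-56237 - 250) = 1/(-56487) = -1/56487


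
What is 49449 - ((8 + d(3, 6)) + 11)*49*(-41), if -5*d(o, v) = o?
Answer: 432073/5 ≈ 86415.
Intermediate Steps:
d(o, v) = -o/5
49449 - ((8 + d(3, 6)) + 11)*49*(-41) = 49449 - ((8 - ⅕*3) + 11)*49*(-41) = 49449 - ((8 - ⅗) + 11)*49*(-41) = 49449 - (37/5 + 11)*49*(-41) = 49449 - (92/5)*49*(-41) = 49449 - 4508*(-41)/5 = 49449 - 1*(-184828/5) = 49449 + 184828/5 = 432073/5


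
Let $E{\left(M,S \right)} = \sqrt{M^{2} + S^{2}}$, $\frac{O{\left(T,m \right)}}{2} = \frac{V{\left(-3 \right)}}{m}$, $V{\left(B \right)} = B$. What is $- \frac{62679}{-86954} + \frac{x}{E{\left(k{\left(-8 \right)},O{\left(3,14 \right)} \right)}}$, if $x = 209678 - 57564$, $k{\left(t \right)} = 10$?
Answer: $\frac{62679}{86954} + \frac{1064798 \sqrt{4909}}{4909} \approx 15198.0$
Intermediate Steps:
$x = 152114$ ($x = 209678 - 57564 = 152114$)
$O{\left(T,m \right)} = - \frac{6}{m}$ ($O{\left(T,m \right)} = 2 \left(- \frac{3}{m}\right) = - \frac{6}{m}$)
$- \frac{62679}{-86954} + \frac{x}{E{\left(k{\left(-8 \right)},O{\left(3,14 \right)} \right)}} = - \frac{62679}{-86954} + \frac{152114}{\sqrt{10^{2} + \left(- \frac{6}{14}\right)^{2}}} = \left(-62679\right) \left(- \frac{1}{86954}\right) + \frac{152114}{\sqrt{100 + \left(\left(-6\right) \frac{1}{14}\right)^{2}}} = \frac{62679}{86954} + \frac{152114}{\sqrt{100 + \left(- \frac{3}{7}\right)^{2}}} = \frac{62679}{86954} + \frac{152114}{\sqrt{100 + \frac{9}{49}}} = \frac{62679}{86954} + \frac{152114}{\sqrt{\frac{4909}{49}}} = \frac{62679}{86954} + \frac{152114}{\frac{1}{7} \sqrt{4909}} = \frac{62679}{86954} + 152114 \frac{7 \sqrt{4909}}{4909} = \frac{62679}{86954} + \frac{1064798 \sqrt{4909}}{4909}$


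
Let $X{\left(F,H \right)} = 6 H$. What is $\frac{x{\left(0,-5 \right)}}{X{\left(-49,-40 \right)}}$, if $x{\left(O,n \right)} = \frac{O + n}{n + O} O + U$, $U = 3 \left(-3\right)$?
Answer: $\frac{3}{80} \approx 0.0375$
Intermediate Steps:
$U = -9$
$x{\left(O,n \right)} = -9 + O$ ($x{\left(O,n \right)} = \frac{O + n}{n + O} O - 9 = \frac{O + n}{O + n} O - 9 = 1 O - 9 = O - 9 = -9 + O$)
$\frac{x{\left(0,-5 \right)}}{X{\left(-49,-40 \right)}} = \frac{-9 + 0}{6 \left(-40\right)} = \frac{1}{-240} \left(-9\right) = \left(- \frac{1}{240}\right) \left(-9\right) = \frac{3}{80}$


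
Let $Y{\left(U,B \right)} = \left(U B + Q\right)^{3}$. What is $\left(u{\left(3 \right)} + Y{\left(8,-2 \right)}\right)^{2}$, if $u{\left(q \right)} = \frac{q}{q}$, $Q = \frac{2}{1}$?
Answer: $7524049$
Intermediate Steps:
$Q = 2$ ($Q = 2 \cdot 1 = 2$)
$u{\left(q \right)} = 1$
$Y{\left(U,B \right)} = \left(2 + B U\right)^{3}$ ($Y{\left(U,B \right)} = \left(U B + 2\right)^{3} = \left(B U + 2\right)^{3} = \left(2 + B U\right)^{3}$)
$\left(u{\left(3 \right)} + Y{\left(8,-2 \right)}\right)^{2} = \left(1 + \left(2 - 16\right)^{3}\right)^{2} = \left(1 + \left(-14\right)^{3}\right)^{2} = \left(1 - 2744\right)^{2} = \left(-2743\right)^{2} = 7524049$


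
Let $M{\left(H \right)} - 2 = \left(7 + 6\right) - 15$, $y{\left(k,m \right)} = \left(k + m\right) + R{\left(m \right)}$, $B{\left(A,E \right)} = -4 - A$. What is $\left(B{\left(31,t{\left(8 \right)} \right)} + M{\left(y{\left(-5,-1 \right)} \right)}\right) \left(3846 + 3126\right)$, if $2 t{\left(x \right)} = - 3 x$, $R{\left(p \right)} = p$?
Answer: $-244020$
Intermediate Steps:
$t{\left(x \right)} = - \frac{3 x}{2}$ ($t{\left(x \right)} = \frac{\left(-3\right) x}{2} = - \frac{3 x}{2}$)
$y{\left(k,m \right)} = k + 2 m$ ($y{\left(k,m \right)} = \left(k + m\right) + m = k + 2 m$)
$M{\left(H \right)} = 0$ ($M{\left(H \right)} = 2 + \left(\left(7 + 6\right) - 15\right) = 2 + \left(13 - 15\right) = 2 - 2 = 0$)
$\left(B{\left(31,t{\left(8 \right)} \right)} + M{\left(y{\left(-5,-1 \right)} \right)}\right) \left(3846 + 3126\right) = \left(\left(-4 - 31\right) + 0\right) \left(3846 + 3126\right) = \left(\left(-4 - 31\right) + 0\right) 6972 = \left(-35 + 0\right) 6972 = \left(-35\right) 6972 = -244020$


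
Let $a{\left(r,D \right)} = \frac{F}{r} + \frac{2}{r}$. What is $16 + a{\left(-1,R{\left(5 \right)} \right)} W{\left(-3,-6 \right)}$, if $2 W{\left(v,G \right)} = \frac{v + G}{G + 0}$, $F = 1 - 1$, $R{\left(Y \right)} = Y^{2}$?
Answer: $\frac{29}{2} \approx 14.5$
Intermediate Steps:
$F = 0$
$W{\left(v,G \right)} = \frac{G + v}{2 G}$ ($W{\left(v,G \right)} = \frac{\left(v + G\right) \frac{1}{G + 0}}{2} = \frac{\left(G + v\right) \frac{1}{G}}{2} = \frac{\frac{1}{G} \left(G + v\right)}{2} = \frac{G + v}{2 G}$)
$a{\left(r,D \right)} = \frac{2}{r}$ ($a{\left(r,D \right)} = \frac{0}{r} + \frac{2}{r} = 0 + \frac{2}{r} = \frac{2}{r}$)
$16 + a{\left(-1,R{\left(5 \right)} \right)} W{\left(-3,-6 \right)} = 16 + \frac{2}{-1} \frac{-6 - 3}{2 \left(-6\right)} = 16 + 2 \left(-1\right) \frac{1}{2} \left(- \frac{1}{6}\right) \left(-9\right) = 16 - \frac{3}{2} = \frac{29}{2}$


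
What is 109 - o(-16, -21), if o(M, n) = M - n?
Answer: 104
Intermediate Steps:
109 - o(-16, -21) = 109 - (-16 - 1*(-21)) = 109 - (-16 + 21) = 109 - 1*5 = 109 - 5 = 104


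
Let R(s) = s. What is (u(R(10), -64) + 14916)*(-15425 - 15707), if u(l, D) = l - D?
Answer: -466668680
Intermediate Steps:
(u(R(10), -64) + 14916)*(-15425 - 15707) = ((10 - 1*(-64)) + 14916)*(-15425 - 15707) = ((10 + 64) + 14916)*(-31132) = (74 + 14916)*(-31132) = 14990*(-31132) = -466668680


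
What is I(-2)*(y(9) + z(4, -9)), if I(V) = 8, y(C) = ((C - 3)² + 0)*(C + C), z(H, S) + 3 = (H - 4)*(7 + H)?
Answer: 5160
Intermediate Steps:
z(H, S) = -3 + (-4 + H)*(7 + H) (z(H, S) = -3 + (H - 4)*(7 + H) = -3 + (-4 + H)*(7 + H))
y(C) = 2*C*(-3 + C)² (y(C) = ((-3 + C)² + 0)*(2*C) = (-3 + C)²*(2*C) = 2*C*(-3 + C)²)
I(-2)*(y(9) + z(4, -9)) = 8*(2*9*(-3 + 9)² + (-31 + 4² + 3*4)) = 8*(2*9*6² + (-31 + 16 + 12)) = 8*(2*9*36 - 3) = 8*(648 - 3) = 8*645 = 5160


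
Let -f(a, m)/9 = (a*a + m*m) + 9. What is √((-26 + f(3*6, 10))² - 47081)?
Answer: 16*√59933 ≈ 3917.0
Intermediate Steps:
f(a, m) = -81 - 9*a² - 9*m² (f(a, m) = -9*((a*a + m*m) + 9) = -9*((a² + m²) + 9) = -9*(9 + a² + m²) = -81 - 9*a² - 9*m²)
√((-26 + f(3*6, 10))² - 47081) = √((-26 + (-81 - 9*(3*6)² - 9*10²))² - 47081) = √((-26 + (-81 - 9*18² - 9*100))² - 47081) = √((-26 + (-81 - 9*324 - 900))² - 47081) = √((-26 + (-81 - 2916 - 900))² - 47081) = √((-26 - 3897)² - 47081) = √((-3923)² - 47081) = √(15389929 - 47081) = √15342848 = 16*√59933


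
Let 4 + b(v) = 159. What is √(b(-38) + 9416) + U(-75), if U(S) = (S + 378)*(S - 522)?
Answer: -180891 + √9571 ≈ -1.8079e+5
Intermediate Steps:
U(S) = (-522 + S)*(378 + S) (U(S) = (378 + S)*(-522 + S) = (-522 + S)*(378 + S))
b(v) = 155 (b(v) = -4 + 159 = 155)
√(b(-38) + 9416) + U(-75) = √(155 + 9416) + (-197316 + (-75)² - 144*(-75)) = √9571 + (-197316 + 5625 + 10800) = √9571 - 180891 = -180891 + √9571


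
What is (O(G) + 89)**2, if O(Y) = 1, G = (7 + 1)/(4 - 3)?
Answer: 8100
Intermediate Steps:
G = 8 (G = 8/1 = 8*1 = 8)
(O(G) + 89)**2 = (1 + 89)**2 = 90**2 = 8100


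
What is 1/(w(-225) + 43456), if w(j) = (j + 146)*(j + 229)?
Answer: 1/43140 ≈ 2.3180e-5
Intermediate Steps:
w(j) = (146 + j)*(229 + j)
1/(w(-225) + 43456) = 1/((33434 + (-225)² + 375*(-225)) + 43456) = 1/((33434 + 50625 - 84375) + 43456) = 1/(-316 + 43456) = 1/43140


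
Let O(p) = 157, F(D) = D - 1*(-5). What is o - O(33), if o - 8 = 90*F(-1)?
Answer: 211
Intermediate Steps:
F(D) = 5 + D (F(D) = D + 5 = 5 + D)
o = 368 (o = 8 + 90*(5 - 1) = 8 + 90*4 = 8 + 360 = 368)
o - O(33) = 368 - 1*157 = 368 - 157 = 211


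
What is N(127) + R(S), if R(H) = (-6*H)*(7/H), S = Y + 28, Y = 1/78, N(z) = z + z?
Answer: 212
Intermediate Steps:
N(z) = 2*z
Y = 1/78 ≈ 0.012821
S = 2185/78 (S = 1/78 + 28 = 2185/78 ≈ 28.013)
R(H) = -42
N(127) + R(S) = 2*127 - 42 = 254 - 42 = 212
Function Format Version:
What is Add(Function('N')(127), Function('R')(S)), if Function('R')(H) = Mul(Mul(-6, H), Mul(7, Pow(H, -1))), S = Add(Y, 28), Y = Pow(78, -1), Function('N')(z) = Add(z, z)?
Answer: 212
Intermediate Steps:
Function('N')(z) = Mul(2, z)
Y = Rational(1, 78) ≈ 0.012821
S = Rational(2185, 78) (S = Add(Rational(1, 78), 28) = Rational(2185, 78) ≈ 28.013)
Function('R')(H) = -42
Add(Function('N')(127), Function('R')(S)) = Add(Mul(2, 127), -42) = Add(254, -42) = 212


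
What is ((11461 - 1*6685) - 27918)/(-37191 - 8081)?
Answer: 11571/22636 ≈ 0.51118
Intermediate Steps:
((11461 - 1*6685) - 27918)/(-37191 - 8081) = ((11461 - 6685) - 27918)/(-45272) = (4776 - 27918)*(-1/45272) = -23142*(-1/45272) = 11571/22636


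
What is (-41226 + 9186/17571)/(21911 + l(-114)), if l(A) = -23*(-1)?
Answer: -120728810/64233719 ≈ -1.8795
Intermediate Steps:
l(A) = 23
(-41226 + 9186/17571)/(21911 + l(-114)) = (-41226 + 9186/17571)/(21911 + 23) = (-41226 + 9186*(1/17571))/21934 = (-41226 + 3062/5857)*(1/21934) = -241457620/5857*1/21934 = -120728810/64233719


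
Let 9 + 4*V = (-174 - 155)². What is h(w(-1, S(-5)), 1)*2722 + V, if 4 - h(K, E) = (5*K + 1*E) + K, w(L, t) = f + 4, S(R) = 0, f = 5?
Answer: -111764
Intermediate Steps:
w(L, t) = 9 (w(L, t) = 5 + 4 = 9)
h(K, E) = 4 - E - 6*K (h(K, E) = 4 - ((5*K + 1*E) + K) = 4 - ((5*K + E) + K) = 4 - ((E + 5*K) + K) = 4 - (E + 6*K) = 4 + (-E - 6*K) = 4 - E - 6*K)
V = 27058 (V = -9/4 + (-174 - 155)²/4 = -9/4 + (¼)*(-329)² = -9/4 + (¼)*108241 = -9/4 + 108241/4 = 27058)
h(w(-1, S(-5)), 1)*2722 + V = (4 - 1*1 - 6*9)*2722 + 27058 = (4 - 1 - 54)*2722 + 27058 = -51*2722 + 27058 = -138822 + 27058 = -111764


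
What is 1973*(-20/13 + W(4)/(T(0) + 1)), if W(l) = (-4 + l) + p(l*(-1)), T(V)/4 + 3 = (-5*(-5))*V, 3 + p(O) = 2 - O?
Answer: -511007/143 ≈ -3573.5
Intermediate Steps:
p(O) = -1 - O (p(O) = -3 + (2 - O) = -1 - O)
T(V) = -12 + 100*V (T(V) = -12 + 4*((-5*(-5))*V) = -12 + 4*(25*V) = -12 + 100*V)
W(l) = -5 + 2*l (W(l) = (-4 + l) + (-1 - l*(-1)) = (-4 + l) + (-1 - (-1)*l) = (-4 + l) + (-1 + l) = -5 + 2*l)
1973*(-20/13 + W(4)/(T(0) + 1)) = 1973*(-20/13 + (-5 + 2*4)/((-12 + 100*0) + 1)) = 1973*(-20*1/13 + (-5 + 8)/((-12 + 0) + 1)) = 1973*(-20/13 + 3/(-12 + 1)) = 1973*(-20/13 + 3/(-11)) = 1973*(-20/13 + 3*(-1/11)) = 1973*(-20/13 - 3/11) = 1973*(-259/143) = -511007/143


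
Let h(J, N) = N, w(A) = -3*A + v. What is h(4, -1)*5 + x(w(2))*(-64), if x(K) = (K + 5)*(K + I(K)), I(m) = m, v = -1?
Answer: -1797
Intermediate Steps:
w(A) = -1 - 3*A (w(A) = -3*A - 1 = -1 - 3*A)
x(K) = 2*K*(5 + K) (x(K) = (K + 5)*(K + K) = (5 + K)*(2*K) = 2*K*(5 + K))
h(4, -1)*5 + x(w(2))*(-64) = -1*5 + (2*(-1 - 3*2)*(5 + (-1 - 3*2)))*(-64) = -5 + (2*(-1 - 6)*(5 + (-1 - 6)))*(-64) = -5 + (2*(-7)*(5 - 7))*(-64) = -5 + (2*(-7)*(-2))*(-64) = -5 + 28*(-64) = -5 - 1792 = -1797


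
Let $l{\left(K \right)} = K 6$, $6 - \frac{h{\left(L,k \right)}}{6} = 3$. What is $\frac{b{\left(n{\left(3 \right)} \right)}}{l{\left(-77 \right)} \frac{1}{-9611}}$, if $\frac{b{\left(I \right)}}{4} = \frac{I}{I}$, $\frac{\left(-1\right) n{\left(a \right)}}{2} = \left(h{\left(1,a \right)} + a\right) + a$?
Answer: $\frac{2746}{33} \approx 83.212$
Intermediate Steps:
$h{\left(L,k \right)} = 18$ ($h{\left(L,k \right)} = 36 - 18 = 18$)
$l{\left(K \right)} = 6 K$
$n{\left(a \right)} = -36 - 4 a$ ($n{\left(a \right)} = - 2 \left(\left(18 + a\right) + a\right) = - 2 \left(18 + 2 a\right) = -36 - 4 a$)
$b{\left(I \right)} = 4$ ($b{\left(I \right)} = 4 \frac{I}{I} = 4 \cdot 1 = 4$)
$\frac{b{\left(n{\left(3 \right)} \right)}}{l{\left(-77 \right)} \frac{1}{-9611}} = \frac{4}{6 \left(-77\right) \frac{1}{-9611}} = \frac{4}{\left(-462\right) \left(- \frac{1}{9611}\right)} = \frac{4}{\frac{66}{1373}} = 4 \cdot \frac{1373}{66} = \frac{2746}{33}$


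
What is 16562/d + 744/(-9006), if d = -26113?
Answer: -28097574/39195613 ≈ -0.71686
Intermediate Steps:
16562/d + 744/(-9006) = 16562/(-26113) + 744/(-9006) = 16562*(-1/26113) + 744*(-1/9006) = -16562/26113 - 124/1501 = -28097574/39195613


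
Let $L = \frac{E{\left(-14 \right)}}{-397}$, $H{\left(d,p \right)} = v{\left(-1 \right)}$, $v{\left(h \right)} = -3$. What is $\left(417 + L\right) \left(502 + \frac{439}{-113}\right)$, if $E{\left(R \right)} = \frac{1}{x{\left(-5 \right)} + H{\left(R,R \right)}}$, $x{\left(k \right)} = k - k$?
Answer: $\frac{27954825976}{134583} \approx 2.0771 \cdot 10^{5}$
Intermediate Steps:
$H{\left(d,p \right)} = -3$
$x{\left(k \right)} = 0$
$E{\left(R \right)} = - \frac{1}{3}$ ($E{\left(R \right)} = \frac{1}{0 - 3} = \frac{1}{-3} = - \frac{1}{3}$)
$L = \frac{1}{1191}$ ($L = - \frac{1}{3 \left(-397\right)} = \left(- \frac{1}{3}\right) \left(- \frac{1}{397}\right) = \frac{1}{1191} \approx 0.00083963$)
$\left(417 + L\right) \left(502 + \frac{439}{-113}\right) = \left(417 + \frac{1}{1191}\right) \left(502 + \frac{439}{-113}\right) = \frac{496648 \left(502 + 439 \left(- \frac{1}{113}\right)\right)}{1191} = \frac{496648 \left(502 - \frac{439}{113}\right)}{1191} = \frac{496648}{1191} \cdot \frac{56287}{113} = \frac{27954825976}{134583}$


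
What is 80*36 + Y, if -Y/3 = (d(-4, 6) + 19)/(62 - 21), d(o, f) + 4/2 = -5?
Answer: 118044/41 ≈ 2879.1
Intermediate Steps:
d(o, f) = -7 (d(o, f) = -2 - 5 = -7)
Y = -36/41 (Y = -3*(-7 + 19)/(62 - 21) = -36/41 ≈ -0.87805)
80*36 + Y = 80*36 - 36/41 = 2880 - 36/41 = 118044/41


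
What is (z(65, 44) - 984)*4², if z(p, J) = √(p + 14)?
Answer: -15744 + 16*√79 ≈ -15602.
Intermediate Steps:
z(p, J) = √(14 + p)
(z(65, 44) - 984)*4² = (√(14 + 65) - 984)*4² = (√79 - 984)*16 = (-984 + √79)*16 = -15744 + 16*√79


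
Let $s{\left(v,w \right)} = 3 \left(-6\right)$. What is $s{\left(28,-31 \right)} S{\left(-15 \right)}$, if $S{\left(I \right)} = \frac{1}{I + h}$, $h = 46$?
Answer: $- \frac{18}{31} \approx -0.58065$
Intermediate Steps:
$S{\left(I \right)} = \frac{1}{46 + I}$ ($S{\left(I \right)} = \frac{1}{I + 46} = \frac{1}{46 + I}$)
$s{\left(v,w \right)} = -18$
$s{\left(28,-31 \right)} S{\left(-15 \right)} = - \frac{18}{46 - 15} = - \frac{18}{31}$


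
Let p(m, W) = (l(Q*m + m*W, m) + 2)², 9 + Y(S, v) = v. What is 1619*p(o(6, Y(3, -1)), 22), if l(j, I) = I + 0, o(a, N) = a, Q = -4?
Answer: 103616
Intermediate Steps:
Y(S, v) = -9 + v
l(j, I) = I
p(m, W) = (2 + m)² (p(m, W) = (m + 2)² = (2 + m)²)
1619*p(o(6, Y(3, -1)), 22) = 1619*(2 + 6)² = 1619*8² = 1619*64 = 103616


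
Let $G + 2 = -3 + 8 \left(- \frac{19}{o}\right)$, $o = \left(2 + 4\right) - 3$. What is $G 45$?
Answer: $-2505$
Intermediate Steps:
$o = 3$ ($o = 6 - 3 = 3$)
$G = - \frac{167}{3}$ ($G = -2 + \left(-3 + 8 \left(- \frac{19}{3}\right)\right) = -2 - \frac{161}{3} = - \frac{167}{3} \approx -55.667$)
$G 45 = \left(- \frac{167}{3}\right) 45 = -2505$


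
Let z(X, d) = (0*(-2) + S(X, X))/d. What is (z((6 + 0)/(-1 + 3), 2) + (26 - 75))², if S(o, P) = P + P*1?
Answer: 2116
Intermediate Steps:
S(o, P) = 2*P (S(o, P) = P + P = 2*P)
z(X, d) = 2*X/d (z(X, d) = (0*(-2) + 2*X)/d = (0 + 2*X)/d = (2*X)/d = 2*X/d)
(z((6 + 0)/(-1 + 3), 2) + (26 - 75))² = (2*((6 + 0)/(-1 + 3))/2 + (26 - 75))² = (2*(6/2)*(½) - 49)² = (2*(6*(½))*(½) - 49)² = (2*3*(½) - 49)² = (3 - 49)² = (-46)² = 2116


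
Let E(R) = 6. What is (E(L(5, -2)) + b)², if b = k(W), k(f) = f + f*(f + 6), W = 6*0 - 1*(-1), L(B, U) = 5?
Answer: 196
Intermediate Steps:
W = 1 (W = 0 + 1 = 1)
k(f) = f + f*(6 + f)
b = 8 (b = 1*(7 + 1) = 1*8 = 8)
(E(L(5, -2)) + b)² = (6 + 8)² = 14² = 196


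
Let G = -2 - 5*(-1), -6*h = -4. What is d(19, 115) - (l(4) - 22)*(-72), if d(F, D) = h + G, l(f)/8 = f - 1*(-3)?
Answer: 7355/3 ≈ 2451.7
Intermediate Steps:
h = 2/3 (h = -1/6*(-4) = 2/3 ≈ 0.66667)
l(f) = 24 + 8*f (l(f) = 8*(f - 1*(-3)) = 8*(f + 3) = 8*(3 + f) = 24 + 8*f)
G = 3 (G = -2 + 5 = 3)
d(F, D) = 11/3 (d(F, D) = 2/3 + 3 = 11/3)
d(19, 115) - (l(4) - 22)*(-72) = 11/3 - ((24 + 8*4) - 22)*(-72) = 11/3 - ((24 + 32) - 22)*(-72) = 11/3 - (56 - 22)*(-72) = 11/3 - 34*(-72) = 11/3 - 1*(-2448) = 11/3 + 2448 = 7355/3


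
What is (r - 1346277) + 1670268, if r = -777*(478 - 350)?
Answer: 224535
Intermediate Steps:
r = -99456 (r = -777*128 = -99456)
(r - 1346277) + 1670268 = (-99456 - 1346277) + 1670268 = -1445733 + 1670268 = 224535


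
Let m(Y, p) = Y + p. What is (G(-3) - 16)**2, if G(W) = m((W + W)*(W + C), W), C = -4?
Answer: 529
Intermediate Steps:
G(W) = W + 2*W*(-4 + W) (G(W) = (W + W)*(W - 4) + W = (2*W)*(-4 + W) + W = 2*W*(-4 + W) + W = W + 2*W*(-4 + W))
(G(-3) - 16)**2 = (-3*(-7 + 2*(-3)) - 16)**2 = (-3*(-7 - 6) - 16)**2 = (-3*(-13) - 16)**2 = (39 - 16)**2 = 23**2 = 529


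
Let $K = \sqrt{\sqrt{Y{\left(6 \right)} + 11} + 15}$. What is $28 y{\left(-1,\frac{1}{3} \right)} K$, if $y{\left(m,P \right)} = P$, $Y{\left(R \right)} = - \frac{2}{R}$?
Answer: $\frac{28 \sqrt{135 + 12 \sqrt{6}}}{9} \approx 39.889$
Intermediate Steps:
$K = \sqrt{15 + \frac{4 \sqrt{6}}{3}}$ ($K = \sqrt{\sqrt{- \frac{2}{6} + 11} + 15} = \sqrt{\sqrt{\left(-2\right) \frac{1}{6} + 11} + 15} = \sqrt{\sqrt{- \frac{1}{3} + 11} + 15} = \sqrt{\sqrt{\frac{32}{3}} + 15} = \sqrt{\frac{4 \sqrt{6}}{3} + 15} = \sqrt{15 + \frac{4 \sqrt{6}}{3}} \approx 4.2739$)
$28 y{\left(-1,\frac{1}{3} \right)} K = \frac{28}{3} \frac{\sqrt{135 + 12 \sqrt{6}}}{3} = 28 \cdot \frac{1}{3} \frac{\sqrt{135 + 12 \sqrt{6}}}{3} = \frac{28 \frac{\sqrt{135 + 12 \sqrt{6}}}{3}}{3} = \frac{28 \sqrt{135 + 12 \sqrt{6}}}{9}$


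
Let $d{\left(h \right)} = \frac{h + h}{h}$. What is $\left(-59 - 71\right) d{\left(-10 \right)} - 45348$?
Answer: $-45608$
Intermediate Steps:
$d{\left(h \right)} = 2$ ($d{\left(h \right)} = \frac{2 h}{h} = 2$)
$\left(-59 - 71\right) d{\left(-10 \right)} - 45348 = \left(-59 - 71\right) 2 - 45348 = \left(-130\right) 2 - 45348 = -260 - 45348 = -45608$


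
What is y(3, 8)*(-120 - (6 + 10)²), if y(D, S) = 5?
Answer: -1880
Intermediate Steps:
y(3, 8)*(-120 - (6 + 10)²) = 5*(-120 - (6 + 10)²) = 5*(-120 - 1*16²) = 5*(-120 - 1*256) = 5*(-120 - 256) = 5*(-376) = -1880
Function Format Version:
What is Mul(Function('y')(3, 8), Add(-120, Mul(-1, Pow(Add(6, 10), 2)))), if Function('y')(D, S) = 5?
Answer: -1880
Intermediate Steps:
Mul(Function('y')(3, 8), Add(-120, Mul(-1, Pow(Add(6, 10), 2)))) = Mul(5, Add(-120, Mul(-1, Pow(Add(6, 10), 2)))) = Mul(5, Add(-120, Mul(-1, Pow(16, 2)))) = Mul(5, Add(-120, Mul(-1, 256))) = Mul(5, Add(-120, -256)) = Mul(5, -376) = -1880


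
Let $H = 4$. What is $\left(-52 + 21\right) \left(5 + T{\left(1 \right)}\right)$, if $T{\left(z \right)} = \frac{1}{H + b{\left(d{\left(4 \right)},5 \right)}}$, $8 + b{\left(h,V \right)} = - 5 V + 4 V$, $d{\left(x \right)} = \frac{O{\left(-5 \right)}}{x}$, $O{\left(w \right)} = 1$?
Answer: $- \frac{1364}{9} \approx -151.56$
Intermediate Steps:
$d{\left(x \right)} = \frac{1}{x}$ ($d{\left(x \right)} = 1 \frac{1}{x} = \frac{1}{x}$)
$b{\left(h,V \right)} = -8 - V$ ($b{\left(h,V \right)} = -8 + \left(- 5 V + 4 V\right) = -8 - V$)
$T{\left(z \right)} = - \frac{1}{9}$ ($T{\left(z \right)} = \frac{1}{4 - 13} = \frac{1}{-9} = - \frac{1}{9}$)
$\left(-52 + 21\right) \left(5 + T{\left(1 \right)}\right) = \left(-52 + 21\right) \left(5 - \frac{1}{9}\right) = \left(-31\right) \frac{44}{9} = - \frac{1364}{9}$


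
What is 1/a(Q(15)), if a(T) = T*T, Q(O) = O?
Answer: 1/225 ≈ 0.0044444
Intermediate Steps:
a(T) = T**2
1/a(Q(15)) = 1/(15**2) = 1/225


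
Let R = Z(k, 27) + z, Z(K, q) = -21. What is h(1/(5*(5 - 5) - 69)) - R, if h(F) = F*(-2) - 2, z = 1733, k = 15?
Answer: -118264/69 ≈ -1714.0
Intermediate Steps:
R = 1712 (R = -21 + 1733 = 1712)
h(F) = -2 - 2*F (h(F) = -2*F - 2 = -2 - 2*F)
h(1/(5*(5 - 5) - 69)) - R = (-2 - 2/(5*(5 - 5) - 69)) - 1*1712 = (-2 - 2/(5*0 - 69)) - 1712 = (-2 - 2/(0 - 69)) - 1712 = (-2 - 2/(-69)) - 1712 = (-2 - 2*(-1/69)) - 1712 = (-2 + 2/69) - 1712 = -136/69 - 1712 = -118264/69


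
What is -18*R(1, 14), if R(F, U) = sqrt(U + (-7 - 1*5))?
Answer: -18*sqrt(2) ≈ -25.456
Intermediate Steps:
R(F, U) = sqrt(-12 + U) (R(F, U) = sqrt(U + (-7 - 5)) = sqrt(U - 12) = sqrt(-12 + U))
-18*R(1, 14) = -18*sqrt(-12 + 14) = -18*sqrt(2)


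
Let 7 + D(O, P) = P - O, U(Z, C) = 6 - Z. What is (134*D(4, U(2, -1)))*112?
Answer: -105056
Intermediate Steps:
D(O, P) = -7 + P - O (D(O, P) = -7 + (P - O) = -7 + P - O)
(134*D(4, U(2, -1)))*112 = (134*(-7 + (6 - 1*2) - 1*4))*112 = (134*(-7 + (6 - 2) - 4))*112 = (134*(-7 + 4 - 4))*112 = (134*(-7))*112 = -938*112 = -105056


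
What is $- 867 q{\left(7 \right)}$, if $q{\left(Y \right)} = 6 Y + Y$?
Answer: $-42483$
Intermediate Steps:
$q{\left(Y \right)} = 7 Y$
$- 867 q{\left(7 \right)} = - 867 \cdot 7 \cdot 7 = \left(-867\right) 49 = -42483$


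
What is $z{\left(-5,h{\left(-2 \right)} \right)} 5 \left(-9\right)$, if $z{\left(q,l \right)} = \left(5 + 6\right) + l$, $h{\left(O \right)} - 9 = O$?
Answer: $-810$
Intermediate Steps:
$h{\left(O \right)} = 9 + O$
$z{\left(q,l \right)} = 11 + l$
$z{\left(-5,h{\left(-2 \right)} \right)} 5 \left(-9\right) = \left(11 + \left(9 - 2\right)\right) 5 \left(-9\right) = \left(11 + 7\right) 5 \left(-9\right) = 18 \cdot 5 \left(-9\right) = 90 \left(-9\right) = -810$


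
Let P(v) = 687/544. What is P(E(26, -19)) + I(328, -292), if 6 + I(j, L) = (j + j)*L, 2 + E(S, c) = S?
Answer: -104206865/544 ≈ -1.9156e+5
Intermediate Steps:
E(S, c) = -2 + S
P(v) = 687/544 (P(v) = 687*(1/544) = 687/544)
I(j, L) = -6 + 2*L*j (I(j, L) = -6 + (j + j)*L = -6 + (2*j)*L = -6 + 2*L*j)
P(E(26, -19)) + I(328, -292) = 687/544 + (-6 + 2*(-292)*328) = 687/544 + (-6 - 191552) = 687/544 - 191558 = -104206865/544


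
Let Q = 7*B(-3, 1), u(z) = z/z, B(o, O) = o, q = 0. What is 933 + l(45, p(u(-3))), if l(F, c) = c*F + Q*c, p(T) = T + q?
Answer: 957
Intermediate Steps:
u(z) = 1
p(T) = T (p(T) = T + 0 = T)
Q = -21 (Q = 7*(-3) = -21)
l(F, c) = -21*c + F*c (l(F, c) = c*F - 21*c = F*c - 21*c = -21*c + F*c)
933 + l(45, p(u(-3))) = 933 + 1*(-21 + 45) = 933 + 1*24 = 933 + 24 = 957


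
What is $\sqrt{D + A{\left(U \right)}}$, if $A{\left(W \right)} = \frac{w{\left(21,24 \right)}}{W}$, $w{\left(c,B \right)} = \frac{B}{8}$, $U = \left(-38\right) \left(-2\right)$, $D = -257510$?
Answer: $\frac{i \sqrt{371844383}}{38} \approx 507.45 i$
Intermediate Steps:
$U = 76$
$w{\left(c,B \right)} = \frac{B}{8}$ ($w{\left(c,B \right)} = B \frac{1}{8} = \frac{B}{8}$)
$A{\left(W \right)} = \frac{3}{W}$ ($A{\left(W \right)} = \frac{\frac{1}{8} \cdot 24}{W} = \frac{3}{W}$)
$\sqrt{D + A{\left(U \right)}} = \sqrt{-257510 + \frac{3}{76}} = \sqrt{- \frac{19570757}{76}} = \frac{i \sqrt{371844383}}{38}$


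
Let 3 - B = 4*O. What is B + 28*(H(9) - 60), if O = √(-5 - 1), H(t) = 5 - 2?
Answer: -1593 - 4*I*√6 ≈ -1593.0 - 9.798*I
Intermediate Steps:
H(t) = 3
O = I*√6 (O = √(-6) = I*√6 ≈ 2.4495*I)
B = 3 - 4*I*√6 ≈ 3.0 - 9.798*I
B + 28*(H(9) - 60) = (3 - 4*I*√6) + 28*(3 - 60) = (3 - 4*I*√6) + 28*(-57) = (3 - 4*I*√6) - 1596 = -1593 - 4*I*√6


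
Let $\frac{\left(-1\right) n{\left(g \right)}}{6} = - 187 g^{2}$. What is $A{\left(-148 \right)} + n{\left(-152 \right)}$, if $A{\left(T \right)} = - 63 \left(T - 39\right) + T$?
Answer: $25934321$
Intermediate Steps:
$n{\left(g \right)} = 1122 g^{2}$ ($n{\left(g \right)} = - 6 \left(- 187 g^{2}\right) = 1122 g^{2}$)
$A{\left(T \right)} = 2457 - 62 T$ ($A{\left(T \right)} = - 63 \left(-39 + T\right) + T = \left(2457 - 63 T\right) + T = 2457 - 62 T$)
$A{\left(-148 \right)} + n{\left(-152 \right)} = \left(2457 - -9176\right) + 1122 \left(-152\right)^{2} = \left(2457 + 9176\right) + 1122 \cdot 23104 = 11633 + 25922688 = 25934321$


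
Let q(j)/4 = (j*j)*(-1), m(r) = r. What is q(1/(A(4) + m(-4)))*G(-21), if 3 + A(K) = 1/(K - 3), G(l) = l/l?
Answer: -1/9 ≈ -0.11111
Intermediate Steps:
G(l) = 1
A(K) = -3 + 1/(-3 + K) (A(K) = -3 + 1/(K - 3) = -3 + 1/(-3 + K))
q(j) = -4*j**2 (q(j) = 4*((j*j)*(-1)) = 4*(j**2*(-1)) = 4*(-j**2) = -4*j**2)
q(1/(A(4) + m(-4)))*G(-21) = -4/((10 - 3*4)/(-3 + 4) - 4)**2*1 = -4/((10 - 12)/1 - 4)**2*1 = -4/(1*(-2) - 4)**2*1 = -4/(-2 - 4)**2*1 = -4*(1/(-6))**2*1 = -4*(-1/6)**2*1 = -4*1/36*1 = -1/9*1 = -1/9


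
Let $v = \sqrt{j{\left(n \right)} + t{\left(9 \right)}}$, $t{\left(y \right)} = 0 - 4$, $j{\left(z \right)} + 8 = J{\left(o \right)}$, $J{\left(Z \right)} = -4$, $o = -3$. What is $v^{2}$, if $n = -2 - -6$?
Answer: $-16$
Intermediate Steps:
$n = 4$ ($n = -2 + 6 = 4$)
$j{\left(z \right)} = -12$ ($j{\left(z \right)} = -8 - 4 = -12$)
$t{\left(y \right)} = -4$
$v = 4 i$ ($v = \sqrt{-12 - 4} = \sqrt{-16} = 4 i \approx 4.0 i$)
$v^{2} = \left(4 i\right)^{2} = -16$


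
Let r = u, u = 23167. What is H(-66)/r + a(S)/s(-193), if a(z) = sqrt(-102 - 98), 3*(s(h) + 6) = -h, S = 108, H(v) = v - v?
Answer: 6*I*sqrt(2)/35 ≈ 0.24244*I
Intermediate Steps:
H(v) = 0
r = 23167
s(h) = -6 - h/3 (s(h) = -6 + (-h)/3 = -6 - h/3)
a(z) = 10*I*sqrt(2) (a(z) = sqrt(-200) = 10*I*sqrt(2))
H(-66)/r + a(S)/s(-193) = 0/23167 + (10*I*sqrt(2))/(-6 - 1/3*(-193)) = 0*(1/23167) + (10*I*sqrt(2))/(-6 + 193/3) = 0 + (10*I*sqrt(2))/(175/3) = 0 + (10*I*sqrt(2))*(3/175) = 0 + 6*I*sqrt(2)/35 = 6*I*sqrt(2)/35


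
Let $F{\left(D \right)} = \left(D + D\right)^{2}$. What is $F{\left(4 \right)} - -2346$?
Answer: $2410$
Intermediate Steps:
$F{\left(D \right)} = 4 D^{2}$ ($F{\left(D \right)} = \left(2 D\right)^{2} = 4 D^{2}$)
$F{\left(4 \right)} - -2346 = 4 \cdot 4^{2} - -2346 = 4 \cdot 16 + 2346 = 64 + 2346 = 2410$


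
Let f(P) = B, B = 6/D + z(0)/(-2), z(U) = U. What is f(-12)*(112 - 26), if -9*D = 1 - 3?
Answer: 2322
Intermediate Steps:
D = 2/9 (D = -(1 - 3)/9 = -⅑*(-2) = 2/9 ≈ 0.22222)
B = 27 (B = 6/(2/9) + 0/(-2) = 6*(9/2) + 0*(-½) = 27 + 0 = 27)
f(P) = 27
f(-12)*(112 - 26) = 27*(112 - 26) = 27*86 = 2322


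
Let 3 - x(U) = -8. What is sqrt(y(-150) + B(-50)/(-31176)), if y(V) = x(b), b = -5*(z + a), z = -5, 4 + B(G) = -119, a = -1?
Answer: sqrt(297089094)/5196 ≈ 3.3172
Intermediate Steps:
B(G) = -123 (B(G) = -4 - 119 = -123)
b = 30 (b = -5*(-5 - 1) = -5*(-6) = 30)
x(U) = 11 (x(U) = 3 - 1*(-8) = 3 + 8 = 11)
y(V) = 11
sqrt(y(-150) + B(-50)/(-31176)) = sqrt(11 - 123/(-31176)) = sqrt(11 - 123*(-1/31176)) = sqrt(11 + 41/10392) = sqrt(114353/10392) = sqrt(297089094)/5196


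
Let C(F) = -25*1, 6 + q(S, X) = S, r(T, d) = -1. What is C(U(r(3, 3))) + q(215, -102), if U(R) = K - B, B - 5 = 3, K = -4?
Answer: 184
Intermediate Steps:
B = 8 (B = 5 + 3 = 8)
q(S, X) = -6 + S
U(R) = -12 (U(R) = -4 - 1*8 = -4 - 8 = -12)
C(F) = -25
C(U(r(3, 3))) + q(215, -102) = -25 + (-6 + 215) = -25 + 209 = 184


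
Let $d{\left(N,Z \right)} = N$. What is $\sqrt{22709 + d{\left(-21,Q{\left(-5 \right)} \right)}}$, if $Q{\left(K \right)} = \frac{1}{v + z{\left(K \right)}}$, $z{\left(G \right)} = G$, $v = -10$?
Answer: $4 \sqrt{1418} \approx 150.63$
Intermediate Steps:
$Q{\left(K \right)} = \frac{1}{-10 + K}$
$\sqrt{22709 + d{\left(-21,Q{\left(-5 \right)} \right)}} = \sqrt{22709 - 21} = \sqrt{22688} = 4 \sqrt{1418}$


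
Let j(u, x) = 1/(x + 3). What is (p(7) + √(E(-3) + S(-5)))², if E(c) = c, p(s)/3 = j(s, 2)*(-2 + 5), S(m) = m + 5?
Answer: 6/25 + 18*I*√3/5 ≈ 0.24 + 6.2354*I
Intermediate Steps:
S(m) = 5 + m
j(u, x) = 1/(3 + x)
p(s) = 9/5 (p(s) = 3*((-2 + 5)/(3 + 2)) = 3*(3/5) = 3*((⅕)*3) = 3*(⅗) = 9/5)
(p(7) + √(E(-3) + S(-5)))² = (9/5 + √(-3 + (5 - 5)))² = (9/5 + √(-3 + 0))² = (9/5 + √(-3))² = (9/5 + I*√3)²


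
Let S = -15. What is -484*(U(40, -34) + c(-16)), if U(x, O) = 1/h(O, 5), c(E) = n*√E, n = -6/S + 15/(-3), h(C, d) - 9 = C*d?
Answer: 484/161 + 44528*I/5 ≈ 3.0062 + 8905.6*I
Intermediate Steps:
h(C, d) = 9 + C*d
n = -23/5 (n = -6/(-15) + 15/(-3) = -6*(-1/15) + 15*(-⅓) = ⅖ - 5 = -23/5 ≈ -4.6000)
c(E) = -23*√E/5
U(x, O) = 1/(9 + 5*O) (U(x, O) = 1/(9 + O*5) = 1/(9 + 5*O))
-484*(U(40, -34) + c(-16)) = -484*(1/(9 + 5*(-34)) - 92*I/5) = -484*(1/(9 - 170) - 92*I/5) = -484*(1/(-161) - 92*I/5) = -484*(-1/161 - 92*I/5) = 484/161 + 44528*I/5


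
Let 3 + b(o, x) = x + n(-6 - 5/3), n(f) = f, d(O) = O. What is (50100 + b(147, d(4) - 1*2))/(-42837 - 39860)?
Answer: -150274/248091 ≈ -0.60572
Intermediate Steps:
b(o, x) = -32/3 + x (b(o, x) = -3 + (x + (-6 - 5/3)) = -3 + (x - 23/3) = -3 + (-23/3 + x) = -32/3 + x)
(50100 + b(147, d(4) - 1*2))/(-42837 - 39860) = (50100 + (-32/3 + (4 - 1*2)))/(-42837 - 39860) = (50100 + (-32/3 + (4 - 2)))/(-82697) = (50100 + (-32/3 + 2))*(-1/82697) = (50100 - 26/3)*(-1/82697) = (150274/3)*(-1/82697) = -150274/248091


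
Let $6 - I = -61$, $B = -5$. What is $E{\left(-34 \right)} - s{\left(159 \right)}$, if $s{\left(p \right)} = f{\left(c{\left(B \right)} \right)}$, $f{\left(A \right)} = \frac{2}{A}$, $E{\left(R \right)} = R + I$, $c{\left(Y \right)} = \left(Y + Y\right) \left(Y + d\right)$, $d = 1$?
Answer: $\frac{659}{20} \approx 32.95$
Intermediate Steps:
$I = 67$ ($I = 6 - -61 = 6 + 61 = 67$)
$c{\left(Y \right)} = 2 Y \left(1 + Y\right)$ ($c{\left(Y \right)} = \left(Y + Y\right) \left(Y + 1\right) = 2 Y \left(1 + Y\right)$)
$E{\left(R \right)} = 67 + R$ ($E{\left(R \right)} = R + 67 = 67 + R$)
$s{\left(p \right)} = \frac{1}{20}$ ($s{\left(p \right)} = \frac{2}{2 \left(-5\right) \left(1 - 5\right)} = \frac{2}{2 \left(-5\right) \left(-4\right)} = \frac{2}{40} = 2 \cdot \frac{1}{40} = \frac{1}{20}$)
$E{\left(-34 \right)} - s{\left(159 \right)} = \left(67 - 34\right) - \frac{1}{20} = 33 - \frac{1}{20} = \frac{659}{20}$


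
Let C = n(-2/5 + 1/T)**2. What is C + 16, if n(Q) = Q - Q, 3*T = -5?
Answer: 16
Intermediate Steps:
T = -5/3 (T = (1/3)*(-5) = -5/3 ≈ -1.6667)
n(Q) = 0
C = 0 (C = 0**2 = 0)
C + 16 = 0 + 16 = 16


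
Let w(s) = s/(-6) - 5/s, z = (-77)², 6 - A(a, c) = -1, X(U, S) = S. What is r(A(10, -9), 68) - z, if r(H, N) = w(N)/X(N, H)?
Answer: -8468939/1428 ≈ -5930.6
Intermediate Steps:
A(a, c) = 7 (A(a, c) = 6 - 1*(-1) = 6 + 1 = 7)
z = 5929
w(s) = -5/s - s/6 (w(s) = s*(-⅙) - 5/s = -s/6 - 5/s = -5/s - s/6)
r(H, N) = (-5/N - N/6)/H
r(A(10, -9), 68) - z = (⅙)*(-30 - 1*68²)/(7*68) - 1*5929 = (⅙)*(⅐)*(1/68)*(-30 - 1*4624) - 5929 = (⅙)*(⅐)*(1/68)*(-30 - 4624) - 5929 = (⅙)*(⅐)*(1/68)*(-4654) - 5929 = -2327/1428 - 5929 = -8468939/1428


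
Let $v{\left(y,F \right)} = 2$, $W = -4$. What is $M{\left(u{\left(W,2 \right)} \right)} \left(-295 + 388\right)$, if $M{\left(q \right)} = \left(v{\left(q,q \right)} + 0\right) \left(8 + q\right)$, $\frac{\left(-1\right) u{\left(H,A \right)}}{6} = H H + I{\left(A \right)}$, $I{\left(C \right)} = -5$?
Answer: $-10788$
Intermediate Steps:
$u{\left(H,A \right)} = 30 - 6 H^{2}$ ($u{\left(H,A \right)} = - 6 \left(H H - 5\right) = - 6 \left(H^{2} - 5\right) = - 6 \left(-5 + H^{2}\right) = 30 - 6 H^{2}$)
$M{\left(q \right)} = 16 + 2 q$ ($M{\left(q \right)} = \left(2 + 0\right) \left(8 + q\right) = 2 \left(8 + q\right) = 16 + 2 q$)
$M{\left(u{\left(W,2 \right)} \right)} \left(-295 + 388\right) = \left(16 + 2 \left(30 - 6 \left(-4\right)^{2}\right)\right) \left(-295 + 388\right) = \left(16 + 2 \left(30 - 96\right)\right) 93 = \left(16 + 2 \left(-66\right)\right) 93 = \left(16 - 132\right) 93 = \left(-116\right) 93 = -10788$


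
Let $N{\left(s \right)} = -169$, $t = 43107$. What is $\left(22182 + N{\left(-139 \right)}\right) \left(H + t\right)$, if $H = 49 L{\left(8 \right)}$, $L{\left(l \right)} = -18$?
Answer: $929498925$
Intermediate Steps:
$H = -882$ ($H = 49 \left(-18\right) = -882$)
$\left(22182 + N{\left(-139 \right)}\right) \left(H + t\right) = \left(22182 - 169\right) \left(-882 + 43107\right) = 22013 \cdot 42225 = 929498925$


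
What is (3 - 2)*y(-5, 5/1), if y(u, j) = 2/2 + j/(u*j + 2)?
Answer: 18/23 ≈ 0.78261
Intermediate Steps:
y(u, j) = 1 + j/(2 + j*u) (y(u, j) = 2*(½) + j/(j*u + 2) = 1 + j/(2 + j*u))
(3 - 2)*y(-5, 5/1) = (3 - 2)*((2 + 5/1 + (5/1)*(-5))/(2 + (5/1)*(-5))) = 1*((2 + 5*1 + (5*1)*(-5))/(2 + (5*1)*(-5))) = 1*((2 + 5 + 5*(-5))/(2 + 5*(-5))) = 1*((2 + 5 - 25)/(2 - 25)) = 1*(-18/(-23)) = 1*(-1/23*(-18)) = 1*(18/23) = 18/23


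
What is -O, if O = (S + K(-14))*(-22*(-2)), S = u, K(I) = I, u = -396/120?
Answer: 3806/5 ≈ 761.20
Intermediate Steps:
u = -33/10 (u = -396*1/120 = -33/10 ≈ -3.3000)
S = -33/10 ≈ -3.3000
O = -3806/5 (O = (-33/10 - 14)*(-22*(-2)) = -173/10*44 = -3806/5 ≈ -761.20)
-O = -1*(-3806/5) = 3806/5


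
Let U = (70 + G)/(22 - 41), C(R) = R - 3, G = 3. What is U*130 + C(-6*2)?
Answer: -9775/19 ≈ -514.47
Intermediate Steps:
C(R) = -3 + R
U = -73/19 (U = (70 + 3)/(22 - 41) = 73/(-19) = 73*(-1/19) = -73/19 ≈ -3.8421)
U*130 + C(-6*2) = -73/19*130 + (-3 - 6*2) = -9490/19 + (-3 - 12) = -9490/19 - 15 = -9775/19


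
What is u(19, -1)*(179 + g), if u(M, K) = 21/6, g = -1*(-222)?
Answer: 2807/2 ≈ 1403.5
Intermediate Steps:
g = 222
u(M, K) = 7/2 (u(M, K) = 21*(1/6) = 7/2)
u(19, -1)*(179 + g) = 7*(179 + 222)/2 = (7/2)*401 = 2807/2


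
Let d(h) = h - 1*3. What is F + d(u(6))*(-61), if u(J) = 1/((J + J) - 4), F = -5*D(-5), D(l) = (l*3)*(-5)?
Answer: -1597/8 ≈ -199.63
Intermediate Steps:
D(l) = -15*l (D(l) = (3*l)*(-5) = -15*l)
F = -375 (F = -(-75)*(-5) = -5*75 = -375)
u(J) = 1/(-4 + 2*J) (u(J) = 1/(2*J - 4) = 1/(-4 + 2*J))
d(h) = -3 + h (d(h) = h - 3 = -3 + h)
F + d(u(6))*(-61) = -375 + (-3 + 1/(2*(-2 + 6)))*(-61) = -375 + (-3 + (½)/4)*(-61) = -375 + (-3 + (½)*(¼))*(-61) = -375 + (-3 + ⅛)*(-61) = -375 - 23/8*(-61) = -375 + 1403/8 = -1597/8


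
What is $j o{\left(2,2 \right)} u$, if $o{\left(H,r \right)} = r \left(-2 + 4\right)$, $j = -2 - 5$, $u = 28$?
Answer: $-784$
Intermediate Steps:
$j = -7$
$o{\left(H,r \right)} = 2 r$ ($o{\left(H,r \right)} = r 2 = 2 r$)
$j o{\left(2,2 \right)} u = - 7 \cdot 2 \cdot 2 \cdot 28 = \left(-7\right) 4 \cdot 28 = \left(-28\right) 28 = -784$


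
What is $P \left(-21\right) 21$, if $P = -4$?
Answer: $1764$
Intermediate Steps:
$P \left(-21\right) 21 = \left(-4\right) \left(-21\right) 21 = 84 \cdot 21 = 1764$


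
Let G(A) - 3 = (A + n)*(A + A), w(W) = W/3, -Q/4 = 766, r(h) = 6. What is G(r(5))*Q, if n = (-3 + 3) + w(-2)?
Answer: -205288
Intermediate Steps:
Q = -3064 (Q = -4*766 = -3064)
w(W) = W/3 (w(W) = W*(1/3) = W/3)
n = -2/3 (n = (-3 + 3) + (1/3)*(-2) = 0 - 2/3 = -2/3 ≈ -0.66667)
G(A) = 3 + 2*A*(-2/3 + A) (G(A) = 3 + (A - 2/3)*(A + A) = 3 + (-2/3 + A)*(2*A) = 3 + 2*A*(-2/3 + A))
G(r(5))*Q = (3 + 2*6**2 - 4/3*6)*(-3064) = (3 + 2*36 - 8)*(-3064) = (3 + 72 - 8)*(-3064) = 67*(-3064) = -205288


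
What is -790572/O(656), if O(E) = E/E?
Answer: -790572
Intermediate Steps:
O(E) = 1
-790572/O(656) = -790572/1 = -790572*1 = -790572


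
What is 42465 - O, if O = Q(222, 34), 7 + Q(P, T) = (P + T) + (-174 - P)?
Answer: 42612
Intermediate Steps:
Q(P, T) = -181 + T (Q(P, T) = -7 + ((P + T) + (-174 - P)) = -7 + (-174 + T) = -181 + T)
O = -147 (O = -181 + 34 = -147)
42465 - O = 42465 - 1*(-147) = 42465 + 147 = 42612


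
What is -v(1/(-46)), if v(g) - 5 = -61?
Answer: 56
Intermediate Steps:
v(g) = -56 (v(g) = 5 - 61 = -56)
-v(1/(-46)) = -1*(-56) = 56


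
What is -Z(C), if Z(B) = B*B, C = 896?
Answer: -802816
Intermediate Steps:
Z(B) = B**2
-Z(C) = -1*896**2 = -1*802816 = -802816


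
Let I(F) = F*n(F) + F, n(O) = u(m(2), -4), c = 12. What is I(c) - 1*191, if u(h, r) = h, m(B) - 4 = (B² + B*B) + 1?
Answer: -23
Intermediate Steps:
m(B) = 5 + 2*B² (m(B) = 4 + ((B² + B*B) + 1) = 4 + ((B² + B²) + 1) = 4 + (2*B² + 1) = 4 + (1 + 2*B²) = 5 + 2*B²)
n(O) = 13 (n(O) = 5 + 2*2² = 5 + 2*4 = 5 + 8 = 13)
I(F) = 14*F (I(F) = F*13 + F = 13*F + F = 14*F)
I(c) - 1*191 = 14*12 - 1*191 = 168 - 191 = -23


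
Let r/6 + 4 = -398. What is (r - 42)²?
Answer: 6022116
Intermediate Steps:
r = -2412 (r = -24 + 6*(-398) = -24 - 2388 = -2412)
(r - 42)² = (-2412 - 42)² = (-2454)² = 6022116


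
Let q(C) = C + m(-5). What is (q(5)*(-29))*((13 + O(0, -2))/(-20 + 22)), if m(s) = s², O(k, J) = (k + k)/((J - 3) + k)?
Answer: -5655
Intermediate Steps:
O(k, J) = 2*k/(-3 + J + k) (O(k, J) = (2*k)/((-3 + J) + k) = (2*k)/(-3 + J + k) = 2*k/(-3 + J + k))
q(C) = 25 + C (q(C) = C + (-5)² = C + 25 = 25 + C)
(q(5)*(-29))*((13 + O(0, -2))/(-20 + 22)) = ((25 + 5)*(-29))*((13 + 2*0/(-3 - 2 + 0))/(-20 + 22)) = (30*(-29))*((13 + 2*0/(-5))/2) = -870*(13 + 2*0*(-⅕))/2 = -870*(13 + 0)/2 = -11310/2 = -870*13/2 = -5655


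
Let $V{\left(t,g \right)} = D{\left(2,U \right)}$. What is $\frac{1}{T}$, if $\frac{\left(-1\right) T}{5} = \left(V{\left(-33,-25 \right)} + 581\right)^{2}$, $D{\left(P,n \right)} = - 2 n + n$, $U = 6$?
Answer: $- \frac{1}{1653125} \approx -6.0491 \cdot 10^{-7}$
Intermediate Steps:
$D{\left(P,n \right)} = - n$
$V{\left(t,g \right)} = -6$ ($V{\left(t,g \right)} = \left(-1\right) 6 = -6$)
$T = -1653125$ ($T = - 5 \left(-6 + 581\right)^{2} = - 5 \cdot 575^{2} = \left(-5\right) 330625 = -1653125$)
$\frac{1}{T} = \frac{1}{-1653125} = - \frac{1}{1653125}$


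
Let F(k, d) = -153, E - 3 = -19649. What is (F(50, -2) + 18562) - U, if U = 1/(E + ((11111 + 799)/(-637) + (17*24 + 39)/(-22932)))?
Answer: 2767187372681/150317093 ≈ 18409.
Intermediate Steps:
E = -19646 (E = 3 - 19649 = -19646)
U = -7644/150317093 (U = 1/(-19646 + ((11111 + 799)/(-637) + (17*24 + 39)/(-22932))) = 1/(-19646 + (11910*(-1/637) + (408 + 39)*(-1/22932))) = 1/(-19646 + (-11910/637 + 447*(-1/22932))) = 1/(-19646 + (-11910/637 - 149/7644)) = 1/(-19646 - 143069/7644) = 1/(-150317093/7644) = -7644/150317093 ≈ -5.0852e-5)
(F(50, -2) + 18562) - U = (-153 + 18562) - 1*(-7644/150317093) = 18409 + 7644/150317093 = 2767187372681/150317093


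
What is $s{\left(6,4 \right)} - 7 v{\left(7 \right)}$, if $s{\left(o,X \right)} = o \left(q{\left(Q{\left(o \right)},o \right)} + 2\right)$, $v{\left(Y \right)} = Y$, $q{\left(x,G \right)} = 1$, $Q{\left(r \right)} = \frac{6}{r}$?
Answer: $-31$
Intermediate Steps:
$s{\left(o,X \right)} = 3 o$ ($s{\left(o,X \right)} = o \left(1 + 2\right) = o 3 = 3 o$)
$s{\left(6,4 \right)} - 7 v{\left(7 \right)} = 3 \cdot 6 - 49 = 18 - 49 = -31$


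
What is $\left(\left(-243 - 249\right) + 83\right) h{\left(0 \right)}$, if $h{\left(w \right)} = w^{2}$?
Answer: $0$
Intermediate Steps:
$\left(\left(-243 - 249\right) + 83\right) h{\left(0 \right)} = \left(\left(-243 - 249\right) + 83\right) 0^{2} = \left(-492 + 83\right) 0 = \left(-409\right) 0 = 0$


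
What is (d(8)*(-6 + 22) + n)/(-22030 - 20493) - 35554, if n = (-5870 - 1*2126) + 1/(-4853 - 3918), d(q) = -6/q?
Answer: -13260477871913/372969233 ≈ -35554.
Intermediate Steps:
n = -70132917/8771 (n = (-5870 - 2126) + 1/(-8771) = -7996 - 1/8771 = -70132917/8771 ≈ -7996.0)
(d(8)*(-6 + 22) + n)/(-22030 - 20493) - 35554 = ((-6/8)*(-6 + 22) - 70132917/8771)/(-22030 - 20493) - 35554 = (-6*⅛*16 - 70132917/8771)/(-42523) - 35554 = (-¾*16 - 70132917/8771)*(-1/42523) - 35554 = (-12 - 70132917/8771)*(-1/42523) - 35554 = -70238169/8771*(-1/42523) - 35554 = 70238169/372969233 - 35554 = -13260477871913/372969233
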